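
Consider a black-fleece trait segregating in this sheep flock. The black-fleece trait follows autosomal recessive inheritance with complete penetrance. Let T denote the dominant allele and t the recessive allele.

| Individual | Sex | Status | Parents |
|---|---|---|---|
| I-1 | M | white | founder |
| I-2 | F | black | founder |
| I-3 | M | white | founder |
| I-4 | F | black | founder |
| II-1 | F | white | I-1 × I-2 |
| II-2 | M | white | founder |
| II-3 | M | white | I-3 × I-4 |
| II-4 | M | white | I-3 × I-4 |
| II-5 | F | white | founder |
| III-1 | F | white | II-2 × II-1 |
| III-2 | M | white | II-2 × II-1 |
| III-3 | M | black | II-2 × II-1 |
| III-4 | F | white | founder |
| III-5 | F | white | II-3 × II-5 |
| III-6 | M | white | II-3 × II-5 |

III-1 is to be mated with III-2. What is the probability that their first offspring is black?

1/9

II-2 is white so carries T and passed t to III-3 (tt), so II-2 is Tt.
II-1 is white so carries T and received t from I-2 (tt), so II-1 is Tt.
III-1 is a white offspring of II-2 (Tt) × II-1 (Tt), whose cross gives 1/4 TT : 1/2 Tt : 1/4 tt; conditioning on being white, III-1 is TT with probability 1/3, Tt with probability 2/3.
III-2 is a white offspring of II-2 (Tt) × II-1 (Tt), whose cross gives 1/4 TT : 1/2 Tt : 1/4 tt; conditioning on being white, III-2 is TT with probability 1/3, Tt with probability 2/3.
Summing over parental genotype combinations, P(offspring is black) = 4/9·1/4 = 1/9.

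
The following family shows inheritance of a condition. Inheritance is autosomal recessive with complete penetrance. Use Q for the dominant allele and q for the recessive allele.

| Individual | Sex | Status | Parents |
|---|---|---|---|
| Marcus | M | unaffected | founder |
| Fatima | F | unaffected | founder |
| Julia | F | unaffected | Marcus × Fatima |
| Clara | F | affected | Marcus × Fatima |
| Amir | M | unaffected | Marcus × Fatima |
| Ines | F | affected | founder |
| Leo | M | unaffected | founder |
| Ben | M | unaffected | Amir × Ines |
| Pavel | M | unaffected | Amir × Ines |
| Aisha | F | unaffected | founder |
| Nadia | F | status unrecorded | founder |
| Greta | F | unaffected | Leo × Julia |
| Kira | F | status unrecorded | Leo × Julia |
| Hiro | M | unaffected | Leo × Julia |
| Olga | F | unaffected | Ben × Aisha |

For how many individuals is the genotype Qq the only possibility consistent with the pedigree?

Obligate heterozygotes: Marcus is unaffected so carries Q and passed q to Clara (qq), so Marcus is Qq; Fatima is unaffected so carries Q and passed q to Clara (qq), so Fatima is Qq; Ben is unaffected so carries Q and received q from Ines (qq), so Ben is Qq; Pavel is unaffected so carries Q and received q from Ines (qq), so Pavel is Qq.
Every other individual is either homozygous by phenotype or has at least one consistent homozygous assignment, so the count is 4.

4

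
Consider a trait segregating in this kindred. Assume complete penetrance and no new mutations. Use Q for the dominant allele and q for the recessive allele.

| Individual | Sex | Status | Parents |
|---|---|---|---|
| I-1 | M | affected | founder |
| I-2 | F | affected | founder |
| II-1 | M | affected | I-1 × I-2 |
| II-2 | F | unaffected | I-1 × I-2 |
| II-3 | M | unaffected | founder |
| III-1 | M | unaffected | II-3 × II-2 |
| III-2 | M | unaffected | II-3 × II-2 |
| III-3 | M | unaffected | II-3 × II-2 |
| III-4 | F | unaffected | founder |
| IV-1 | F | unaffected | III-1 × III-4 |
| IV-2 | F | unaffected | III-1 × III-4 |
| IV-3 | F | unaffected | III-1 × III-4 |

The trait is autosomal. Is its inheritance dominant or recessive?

I-1 and I-2 are both affected yet have an unaffected child II-2. Under a recessive model two affected parents are homozygous and every child would be affected, so the trait cannot be recessive.

dominant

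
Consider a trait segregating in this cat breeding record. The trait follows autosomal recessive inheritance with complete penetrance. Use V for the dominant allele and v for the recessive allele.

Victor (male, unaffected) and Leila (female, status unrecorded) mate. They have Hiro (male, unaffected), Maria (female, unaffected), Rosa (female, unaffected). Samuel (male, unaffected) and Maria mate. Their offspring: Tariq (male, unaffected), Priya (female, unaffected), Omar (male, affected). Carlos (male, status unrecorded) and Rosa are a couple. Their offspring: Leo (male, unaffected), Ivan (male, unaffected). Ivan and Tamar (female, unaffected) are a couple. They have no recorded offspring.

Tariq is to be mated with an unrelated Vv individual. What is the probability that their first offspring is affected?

Samuel is unaffected so carries V and passed v to Omar (vv), so Samuel is Vv.
Maria is unaffected so carries V and passed v to Omar (vv), so Maria is Vv.
Tariq is an unaffected offspring of Samuel (Vv) × Maria (Vv), whose cross gives 1/4 VV : 1/2 Vv : 1/4 vv; conditioning on being unaffected, Tariq is VV with probability 1/3, Vv with probability 2/3.
Summing over parental genotype combinations, P(offspring is affected) = 2/3·1/4 = 1/6.

1/6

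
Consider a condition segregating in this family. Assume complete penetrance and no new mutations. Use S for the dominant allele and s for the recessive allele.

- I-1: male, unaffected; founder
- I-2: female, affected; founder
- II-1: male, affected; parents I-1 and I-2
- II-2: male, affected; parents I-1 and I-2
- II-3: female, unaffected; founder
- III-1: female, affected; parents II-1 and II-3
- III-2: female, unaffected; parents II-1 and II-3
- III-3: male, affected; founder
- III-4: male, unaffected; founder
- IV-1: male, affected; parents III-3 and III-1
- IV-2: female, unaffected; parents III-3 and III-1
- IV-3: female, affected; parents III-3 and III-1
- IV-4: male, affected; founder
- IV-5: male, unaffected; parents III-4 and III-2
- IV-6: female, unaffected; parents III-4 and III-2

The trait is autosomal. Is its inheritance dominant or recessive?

III-3 and III-1 are both affected yet have an unaffected child IV-2. Under a recessive model two affected parents are homozygous and every child would be affected, so the trait cannot be recessive.

dominant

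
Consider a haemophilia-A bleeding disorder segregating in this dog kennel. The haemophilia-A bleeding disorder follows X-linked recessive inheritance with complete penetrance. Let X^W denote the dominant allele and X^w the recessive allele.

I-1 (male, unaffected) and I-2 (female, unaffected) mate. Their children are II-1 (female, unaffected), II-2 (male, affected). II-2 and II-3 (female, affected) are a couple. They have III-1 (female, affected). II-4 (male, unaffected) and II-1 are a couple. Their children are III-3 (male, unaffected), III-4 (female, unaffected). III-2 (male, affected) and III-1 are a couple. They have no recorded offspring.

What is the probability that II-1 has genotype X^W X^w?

I-1 is unaffected, so I-1 is X^W Y.
I-2 is unaffected so carries W and passed w to II-2 (X^w Y), so I-2 is X^W X^w.
Their cross gives offspring ratios 1/2 X^W X^W : 1/2 X^W X^w. Conditioning on II-1 being unaffected, P(X^W X^w) = 1/2 / 1 = 1/2 before taking II-1's own offspring into account.
II-4 is unaffected, so II-4 is X^W Y.
Now use II-1's offspring. Probability of each recorded status — unaffected son III-3: 1/2 if II-1 is X^W X^w, 1 if X^W X^W. (III-4: equally likely either way, so uninformative.)
Bayes: P(X^W X^w) = 1/2·1/2 / (1/2·1/2 + 1/2·1) = 1/3.

1/3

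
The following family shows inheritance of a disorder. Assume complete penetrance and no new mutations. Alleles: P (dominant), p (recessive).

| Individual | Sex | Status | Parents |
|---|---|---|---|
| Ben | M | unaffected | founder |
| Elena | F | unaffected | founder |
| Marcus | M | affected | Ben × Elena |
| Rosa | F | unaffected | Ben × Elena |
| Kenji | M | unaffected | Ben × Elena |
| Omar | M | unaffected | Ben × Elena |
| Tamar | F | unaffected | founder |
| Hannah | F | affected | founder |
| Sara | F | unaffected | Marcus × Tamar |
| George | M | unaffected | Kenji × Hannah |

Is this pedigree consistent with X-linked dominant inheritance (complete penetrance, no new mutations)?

Under X-linked dominant, Marcus (affected, male) cannot arise from Ben (unaffected) × Elena (unaffected).

No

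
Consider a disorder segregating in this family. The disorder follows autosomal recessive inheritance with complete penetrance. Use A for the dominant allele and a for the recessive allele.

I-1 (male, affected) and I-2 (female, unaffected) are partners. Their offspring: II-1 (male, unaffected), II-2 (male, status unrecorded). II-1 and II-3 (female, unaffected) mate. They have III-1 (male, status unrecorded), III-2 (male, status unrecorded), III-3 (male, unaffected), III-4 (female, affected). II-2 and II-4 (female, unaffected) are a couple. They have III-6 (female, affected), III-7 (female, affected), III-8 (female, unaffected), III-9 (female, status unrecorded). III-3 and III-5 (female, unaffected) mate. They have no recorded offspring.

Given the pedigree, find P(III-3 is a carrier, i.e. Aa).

II-1 is unaffected so carries A and received a from I-1 (aa), so II-1 is Aa.
II-3 is unaffected so carries A and passed a to III-4 (aa), so II-3 is Aa.
Their cross gives offspring ratios 1/4 AA : 1/2 Aa : 1/4 aa. Conditioning on III-3 being unaffected, P(Aa) = 1/2 / 3/4 = 2/3.

2/3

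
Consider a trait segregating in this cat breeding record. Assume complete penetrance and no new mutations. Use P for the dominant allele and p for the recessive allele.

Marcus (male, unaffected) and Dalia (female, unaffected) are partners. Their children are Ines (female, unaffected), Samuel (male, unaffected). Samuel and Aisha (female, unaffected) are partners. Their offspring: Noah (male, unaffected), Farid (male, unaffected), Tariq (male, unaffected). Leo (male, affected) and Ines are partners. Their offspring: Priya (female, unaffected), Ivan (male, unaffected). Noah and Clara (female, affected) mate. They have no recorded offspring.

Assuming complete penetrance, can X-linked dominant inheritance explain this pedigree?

Under X-linked dominant, Priya (unaffected, female) cannot arise from Leo (affected) × Ines (unaffected).

No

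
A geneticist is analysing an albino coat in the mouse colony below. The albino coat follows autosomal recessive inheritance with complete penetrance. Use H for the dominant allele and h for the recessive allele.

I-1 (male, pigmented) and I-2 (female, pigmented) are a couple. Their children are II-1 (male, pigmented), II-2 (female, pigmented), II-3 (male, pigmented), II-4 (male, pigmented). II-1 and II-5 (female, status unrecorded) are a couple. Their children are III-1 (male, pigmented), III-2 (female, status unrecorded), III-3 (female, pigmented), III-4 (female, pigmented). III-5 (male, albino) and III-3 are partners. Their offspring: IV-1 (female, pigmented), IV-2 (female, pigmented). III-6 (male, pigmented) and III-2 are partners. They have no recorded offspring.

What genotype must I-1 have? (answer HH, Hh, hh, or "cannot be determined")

I-1's phenotype allows HH or Hh, and no parent or child forces a single allele at both positions; consistent genotype assignments exist with I-1 as HH or Hh.

cannot be determined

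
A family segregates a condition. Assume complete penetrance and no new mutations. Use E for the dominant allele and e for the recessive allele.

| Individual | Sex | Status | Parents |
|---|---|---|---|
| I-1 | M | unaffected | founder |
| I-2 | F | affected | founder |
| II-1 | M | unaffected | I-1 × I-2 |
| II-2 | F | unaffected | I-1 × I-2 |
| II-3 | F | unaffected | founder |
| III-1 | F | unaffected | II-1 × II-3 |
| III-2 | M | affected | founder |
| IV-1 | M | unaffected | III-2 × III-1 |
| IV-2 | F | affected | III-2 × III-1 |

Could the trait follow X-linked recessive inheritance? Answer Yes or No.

No

Under X-linked recessive, II-1 (unaffected, male) cannot arise from I-1 (unaffected) × I-2 (affected).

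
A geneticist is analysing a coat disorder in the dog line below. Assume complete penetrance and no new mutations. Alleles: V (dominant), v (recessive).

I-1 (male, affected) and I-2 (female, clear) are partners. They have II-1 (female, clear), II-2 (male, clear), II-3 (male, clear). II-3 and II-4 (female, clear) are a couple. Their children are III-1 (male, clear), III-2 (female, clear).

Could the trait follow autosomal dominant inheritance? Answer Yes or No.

Yes

A consistent assignment under autosomal dominant exists: I-1 Vv, I-2 vv, II-1 vv, II-2 vv, II-3 vv, II-4 vv, III-1 vv, III-2 vv.
In this assignment every recorded phenotype matches its genotype and every non-founder's genotype is obtainable from its parents' genotypes, so the pedigree is consistent.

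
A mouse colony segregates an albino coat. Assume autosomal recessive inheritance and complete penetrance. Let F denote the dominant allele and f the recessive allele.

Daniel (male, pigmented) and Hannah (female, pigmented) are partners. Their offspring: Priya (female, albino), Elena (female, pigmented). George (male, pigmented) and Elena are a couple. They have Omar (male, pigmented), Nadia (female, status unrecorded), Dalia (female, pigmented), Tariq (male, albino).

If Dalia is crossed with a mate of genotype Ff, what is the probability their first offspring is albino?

George is pigmented so carries F and passed f to Tariq (ff), so George is Ff.
Elena is pigmented so carries F and passed f to Tariq (ff), so Elena is Ff.
Dalia is a pigmented offspring of George (Ff) × Elena (Ff), whose cross gives 1/4 FF : 1/2 Ff : 1/4 ff; conditioning on being pigmented, Dalia is FF with probability 1/3, Ff with probability 2/3.
Summing over parental genotype combinations, P(offspring is albino) = 2/3·1/4 = 1/6.

1/6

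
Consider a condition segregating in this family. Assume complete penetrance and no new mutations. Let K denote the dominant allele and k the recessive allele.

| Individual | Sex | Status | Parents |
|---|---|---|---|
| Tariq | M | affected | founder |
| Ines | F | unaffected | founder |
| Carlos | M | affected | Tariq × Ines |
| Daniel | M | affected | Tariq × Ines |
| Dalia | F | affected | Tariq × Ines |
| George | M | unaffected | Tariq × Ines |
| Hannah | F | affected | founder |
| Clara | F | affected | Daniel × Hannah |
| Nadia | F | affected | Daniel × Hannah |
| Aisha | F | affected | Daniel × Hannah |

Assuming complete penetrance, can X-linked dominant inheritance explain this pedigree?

Under X-linked dominant, Carlos (affected, male) cannot arise from Tariq (affected) × Ines (unaffected).

No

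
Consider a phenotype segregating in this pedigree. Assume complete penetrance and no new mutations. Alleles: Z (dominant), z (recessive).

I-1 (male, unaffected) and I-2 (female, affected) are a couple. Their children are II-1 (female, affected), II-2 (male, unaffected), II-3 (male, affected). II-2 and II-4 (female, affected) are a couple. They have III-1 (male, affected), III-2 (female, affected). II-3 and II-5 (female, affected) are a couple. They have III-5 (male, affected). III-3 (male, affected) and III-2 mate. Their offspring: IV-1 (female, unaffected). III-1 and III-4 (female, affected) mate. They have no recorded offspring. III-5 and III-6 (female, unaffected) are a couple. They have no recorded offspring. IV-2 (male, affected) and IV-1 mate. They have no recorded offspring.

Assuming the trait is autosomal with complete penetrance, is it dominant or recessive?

dominant

III-3 and III-2 are both affected yet have an unaffected child IV-1. Under a recessive model two affected parents are homozygous and every child would be affected, so the trait cannot be recessive.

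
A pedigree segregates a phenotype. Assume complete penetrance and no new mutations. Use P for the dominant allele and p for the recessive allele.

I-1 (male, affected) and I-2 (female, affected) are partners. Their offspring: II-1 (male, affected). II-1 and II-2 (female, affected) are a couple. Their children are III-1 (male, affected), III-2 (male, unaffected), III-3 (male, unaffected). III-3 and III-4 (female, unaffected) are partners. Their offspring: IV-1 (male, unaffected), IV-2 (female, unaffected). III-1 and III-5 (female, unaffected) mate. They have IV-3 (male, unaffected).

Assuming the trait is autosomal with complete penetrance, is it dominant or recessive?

II-1 and II-2 are both affected yet have an unaffected child III-2. Under a recessive model two affected parents are homozygous and every child would be affected, so the trait cannot be recessive.

dominant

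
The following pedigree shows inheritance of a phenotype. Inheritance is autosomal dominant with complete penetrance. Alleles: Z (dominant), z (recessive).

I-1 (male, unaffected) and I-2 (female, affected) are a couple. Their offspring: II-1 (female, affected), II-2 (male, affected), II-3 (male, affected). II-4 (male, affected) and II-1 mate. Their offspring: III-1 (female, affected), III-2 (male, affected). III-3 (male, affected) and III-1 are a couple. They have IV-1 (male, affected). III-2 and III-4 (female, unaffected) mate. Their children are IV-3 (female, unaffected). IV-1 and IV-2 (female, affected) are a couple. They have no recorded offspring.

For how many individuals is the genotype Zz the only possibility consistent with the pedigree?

Obligate heterozygotes: II-1 is affected so carries Z and received z from I-1 (zz), so II-1 is Zz; II-2 is affected so carries Z and received z from I-1 (zz), so II-2 is Zz; II-3 is affected so carries Z and received z from I-1 (zz), so II-3 is Zz; III-2 is affected so carries Z and passed z to IV-3 (zz), so III-2 is Zz.
Every other individual is either homozygous by phenotype or has at least one consistent homozygous assignment, so the count is 4.

4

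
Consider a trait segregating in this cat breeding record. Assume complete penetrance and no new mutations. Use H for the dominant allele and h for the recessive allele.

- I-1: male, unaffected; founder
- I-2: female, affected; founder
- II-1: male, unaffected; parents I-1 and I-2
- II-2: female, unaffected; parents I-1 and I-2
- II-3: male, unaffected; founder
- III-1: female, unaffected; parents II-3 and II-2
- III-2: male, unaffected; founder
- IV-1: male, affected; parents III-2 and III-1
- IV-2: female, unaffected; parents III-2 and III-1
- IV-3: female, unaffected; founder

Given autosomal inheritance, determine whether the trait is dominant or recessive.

III-2 and III-1 are both unaffected yet have an affected child IV-1. Under dominance, an affected child requires at least one affected parent, so the trait cannot be dominant.

recessive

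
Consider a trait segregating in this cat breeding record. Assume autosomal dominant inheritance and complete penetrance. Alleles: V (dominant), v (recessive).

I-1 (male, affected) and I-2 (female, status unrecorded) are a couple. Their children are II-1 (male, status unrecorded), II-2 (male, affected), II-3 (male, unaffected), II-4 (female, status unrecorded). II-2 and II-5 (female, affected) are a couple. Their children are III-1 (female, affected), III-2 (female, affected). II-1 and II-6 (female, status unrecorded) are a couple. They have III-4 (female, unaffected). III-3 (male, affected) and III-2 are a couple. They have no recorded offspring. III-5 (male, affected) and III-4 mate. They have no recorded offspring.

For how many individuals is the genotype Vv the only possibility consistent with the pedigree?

Obligate heterozygotes: I-1 is affected so carries V and passed v to II-3 (vv), so I-1 is Vv.
Every other individual is either homozygous by phenotype or has at least one consistent homozygous assignment, so the count is 1.

1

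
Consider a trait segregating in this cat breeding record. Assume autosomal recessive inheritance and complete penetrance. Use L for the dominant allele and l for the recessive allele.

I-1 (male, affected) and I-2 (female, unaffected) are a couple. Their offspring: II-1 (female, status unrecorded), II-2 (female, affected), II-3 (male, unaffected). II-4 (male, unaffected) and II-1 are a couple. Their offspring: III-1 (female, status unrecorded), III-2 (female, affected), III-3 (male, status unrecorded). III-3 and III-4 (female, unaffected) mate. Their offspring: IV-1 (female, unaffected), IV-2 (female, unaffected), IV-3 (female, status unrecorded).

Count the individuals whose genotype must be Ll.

3

Obligate heterozygotes: I-2 is unaffected so carries L and passed l to II-2 (ll), so I-2 is Ll; II-3 is unaffected so carries L and received l from I-1 (ll), so II-3 is Ll; II-4 is unaffected so carries L and passed l to III-2 (ll), so II-4 is Ll.
Every other individual is either homozygous by phenotype or has at least one consistent homozygous assignment, so the count is 3.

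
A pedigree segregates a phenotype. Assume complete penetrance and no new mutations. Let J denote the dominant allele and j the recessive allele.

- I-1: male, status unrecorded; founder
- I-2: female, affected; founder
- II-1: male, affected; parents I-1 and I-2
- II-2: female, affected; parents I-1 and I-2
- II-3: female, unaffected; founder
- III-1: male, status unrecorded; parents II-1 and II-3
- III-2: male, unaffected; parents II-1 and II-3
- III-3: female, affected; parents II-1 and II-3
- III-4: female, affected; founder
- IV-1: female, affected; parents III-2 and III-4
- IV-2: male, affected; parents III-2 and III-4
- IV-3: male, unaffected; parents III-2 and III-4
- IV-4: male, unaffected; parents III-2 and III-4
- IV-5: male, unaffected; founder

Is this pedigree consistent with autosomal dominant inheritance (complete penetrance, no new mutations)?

A consistent assignment under autosomal dominant exists: I-1 JJ, I-2 Jj, II-1 Jj, II-2 JJ, II-3 jj, III-1 Jj, III-2 jj, III-3 Jj, III-4 Jj, IV-1 Jj, IV-2 Jj, IV-3 jj, IV-4 jj, IV-5 jj.
In this assignment every recorded phenotype matches its genotype and every non-founder's genotype is obtainable from its parents' genotypes, so the pedigree is consistent.

Yes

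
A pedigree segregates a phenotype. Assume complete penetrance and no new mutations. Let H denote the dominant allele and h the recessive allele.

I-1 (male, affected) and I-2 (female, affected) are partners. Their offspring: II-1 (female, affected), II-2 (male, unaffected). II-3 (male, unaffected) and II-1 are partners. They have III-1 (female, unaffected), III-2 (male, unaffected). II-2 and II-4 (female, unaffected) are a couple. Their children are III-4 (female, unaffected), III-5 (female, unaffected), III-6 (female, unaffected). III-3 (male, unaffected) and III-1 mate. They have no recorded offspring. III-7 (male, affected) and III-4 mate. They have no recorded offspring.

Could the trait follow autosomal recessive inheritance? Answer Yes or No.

Under autosomal recessive, II-2 (unaffected, male) cannot arise from I-1 (affected) × I-2 (affected).

No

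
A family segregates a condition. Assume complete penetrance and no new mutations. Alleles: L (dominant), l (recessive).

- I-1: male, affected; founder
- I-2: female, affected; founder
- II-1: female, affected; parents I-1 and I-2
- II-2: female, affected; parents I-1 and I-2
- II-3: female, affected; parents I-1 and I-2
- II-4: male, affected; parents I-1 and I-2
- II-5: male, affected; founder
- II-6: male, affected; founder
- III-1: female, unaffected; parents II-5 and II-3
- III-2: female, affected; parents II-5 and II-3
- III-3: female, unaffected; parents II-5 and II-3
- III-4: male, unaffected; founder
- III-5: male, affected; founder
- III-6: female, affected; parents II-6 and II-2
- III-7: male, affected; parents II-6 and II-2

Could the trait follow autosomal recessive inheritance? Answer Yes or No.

Under autosomal recessive, III-1 (unaffected, female) cannot arise from II-5 (affected) × II-3 (affected).

No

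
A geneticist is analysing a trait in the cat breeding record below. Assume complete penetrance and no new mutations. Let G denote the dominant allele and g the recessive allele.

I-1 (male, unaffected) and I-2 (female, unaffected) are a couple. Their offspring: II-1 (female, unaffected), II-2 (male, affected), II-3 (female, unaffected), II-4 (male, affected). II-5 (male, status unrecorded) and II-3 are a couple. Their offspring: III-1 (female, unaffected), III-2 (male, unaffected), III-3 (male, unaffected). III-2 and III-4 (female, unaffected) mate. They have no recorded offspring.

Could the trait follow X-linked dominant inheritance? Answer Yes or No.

No

Under X-linked dominant, II-2 (affected, male) cannot arise from I-1 (unaffected) × I-2 (unaffected).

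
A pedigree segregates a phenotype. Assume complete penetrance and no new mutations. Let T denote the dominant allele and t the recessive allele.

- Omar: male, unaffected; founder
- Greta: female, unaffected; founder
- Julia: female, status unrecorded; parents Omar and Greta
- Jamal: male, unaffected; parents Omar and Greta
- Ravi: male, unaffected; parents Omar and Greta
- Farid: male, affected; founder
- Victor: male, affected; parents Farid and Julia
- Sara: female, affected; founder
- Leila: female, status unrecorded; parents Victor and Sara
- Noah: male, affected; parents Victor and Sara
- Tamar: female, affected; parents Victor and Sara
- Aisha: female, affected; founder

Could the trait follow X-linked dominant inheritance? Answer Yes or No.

No assignment of genotypes under X-linked dominant satisfies every parent–offspring relationship, so the pedigree is inconsistent.

No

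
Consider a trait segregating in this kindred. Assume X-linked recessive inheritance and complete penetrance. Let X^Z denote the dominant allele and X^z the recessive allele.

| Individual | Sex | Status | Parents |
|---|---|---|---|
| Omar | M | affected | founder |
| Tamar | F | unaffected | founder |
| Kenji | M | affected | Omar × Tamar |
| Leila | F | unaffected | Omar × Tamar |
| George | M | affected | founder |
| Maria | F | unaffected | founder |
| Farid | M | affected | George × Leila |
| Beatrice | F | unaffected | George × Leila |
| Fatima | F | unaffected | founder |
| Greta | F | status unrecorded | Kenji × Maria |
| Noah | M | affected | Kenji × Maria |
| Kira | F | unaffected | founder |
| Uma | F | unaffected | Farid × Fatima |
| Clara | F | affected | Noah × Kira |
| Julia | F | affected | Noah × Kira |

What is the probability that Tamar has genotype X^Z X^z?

1

Tamar is unaffected so carries Z and passed z to Kenji (X^z Y), so Tamar is X^Z X^z, giving P(X^Z X^z) = 1.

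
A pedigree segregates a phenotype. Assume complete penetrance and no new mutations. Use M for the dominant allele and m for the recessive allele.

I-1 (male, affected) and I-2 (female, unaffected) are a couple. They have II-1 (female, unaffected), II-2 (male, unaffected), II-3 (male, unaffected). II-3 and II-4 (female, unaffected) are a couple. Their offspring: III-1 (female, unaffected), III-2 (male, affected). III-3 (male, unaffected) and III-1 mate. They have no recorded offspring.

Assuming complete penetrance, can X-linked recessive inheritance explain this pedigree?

Yes

A consistent assignment under X-linked recessive exists: I-1 X^m Y, I-2 X^M X^M, II-1 X^M X^m, II-2 X^M Y, II-3 X^M Y, II-4 X^M X^m, III-1 X^M X^M, III-2 X^m Y, III-3 X^M Y.
In this assignment every recorded phenotype matches its genotype and every non-founder's genotype is obtainable from its parents' genotypes, so the pedigree is consistent.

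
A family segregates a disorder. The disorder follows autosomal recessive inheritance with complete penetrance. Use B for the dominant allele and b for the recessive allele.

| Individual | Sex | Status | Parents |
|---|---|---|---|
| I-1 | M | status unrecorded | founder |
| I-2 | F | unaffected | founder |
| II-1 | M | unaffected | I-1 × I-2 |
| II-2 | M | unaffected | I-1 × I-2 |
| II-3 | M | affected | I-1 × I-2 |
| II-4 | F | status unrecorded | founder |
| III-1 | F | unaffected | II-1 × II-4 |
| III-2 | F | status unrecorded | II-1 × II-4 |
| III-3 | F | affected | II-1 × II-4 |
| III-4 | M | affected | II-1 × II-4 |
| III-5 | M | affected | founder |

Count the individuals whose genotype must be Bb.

Obligate heterozygotes: I-2 is unaffected so carries B and passed b to II-3 (bb), so I-2 is Bb; II-1 is unaffected so carries B and passed b to III-3 (bb), so II-1 is Bb.
Every other individual is either homozygous by phenotype or has at least one consistent homozygous assignment, so the count is 2.

2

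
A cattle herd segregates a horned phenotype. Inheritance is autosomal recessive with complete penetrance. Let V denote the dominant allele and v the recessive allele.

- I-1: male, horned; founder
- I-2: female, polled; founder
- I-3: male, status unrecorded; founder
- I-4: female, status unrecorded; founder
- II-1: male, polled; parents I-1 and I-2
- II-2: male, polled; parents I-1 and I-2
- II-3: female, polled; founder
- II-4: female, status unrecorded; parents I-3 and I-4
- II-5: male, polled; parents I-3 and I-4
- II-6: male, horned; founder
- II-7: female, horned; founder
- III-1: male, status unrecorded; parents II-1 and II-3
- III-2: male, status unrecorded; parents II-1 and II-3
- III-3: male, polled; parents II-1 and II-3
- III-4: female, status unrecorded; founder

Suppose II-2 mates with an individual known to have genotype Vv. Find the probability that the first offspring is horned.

II-2 is polled so carries V and received v from I-1 (vv), so II-2 is Vv.
The cross gives 1/4 VV : 1/2 Vv : 1/4 vv, so P(offspring is horned) = 1/4.

1/4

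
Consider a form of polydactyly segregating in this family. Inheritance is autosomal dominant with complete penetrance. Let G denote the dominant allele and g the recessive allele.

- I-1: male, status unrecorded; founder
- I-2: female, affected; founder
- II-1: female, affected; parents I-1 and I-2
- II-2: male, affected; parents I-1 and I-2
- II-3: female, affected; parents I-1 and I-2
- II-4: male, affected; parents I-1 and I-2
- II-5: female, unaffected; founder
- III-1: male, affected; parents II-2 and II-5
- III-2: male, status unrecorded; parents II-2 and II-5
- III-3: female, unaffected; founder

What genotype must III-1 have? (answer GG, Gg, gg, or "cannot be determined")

Gg

From phenotype alone, III-1 is GG or Gg.
III-1 is affected so carries G and received g from II-5 (gg), so III-1 is Gg.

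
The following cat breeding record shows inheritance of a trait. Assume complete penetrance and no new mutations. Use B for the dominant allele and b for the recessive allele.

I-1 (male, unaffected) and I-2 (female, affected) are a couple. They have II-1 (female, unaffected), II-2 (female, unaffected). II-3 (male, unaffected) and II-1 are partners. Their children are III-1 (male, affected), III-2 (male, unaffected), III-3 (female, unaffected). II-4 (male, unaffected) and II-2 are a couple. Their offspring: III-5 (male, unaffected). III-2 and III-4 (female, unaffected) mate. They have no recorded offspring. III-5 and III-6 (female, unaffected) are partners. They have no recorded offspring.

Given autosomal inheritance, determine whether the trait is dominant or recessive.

recessive

II-3 and II-1 are both unaffected yet have an affected child III-1. Under dominance, an affected child requires at least one affected parent, so the trait cannot be dominant.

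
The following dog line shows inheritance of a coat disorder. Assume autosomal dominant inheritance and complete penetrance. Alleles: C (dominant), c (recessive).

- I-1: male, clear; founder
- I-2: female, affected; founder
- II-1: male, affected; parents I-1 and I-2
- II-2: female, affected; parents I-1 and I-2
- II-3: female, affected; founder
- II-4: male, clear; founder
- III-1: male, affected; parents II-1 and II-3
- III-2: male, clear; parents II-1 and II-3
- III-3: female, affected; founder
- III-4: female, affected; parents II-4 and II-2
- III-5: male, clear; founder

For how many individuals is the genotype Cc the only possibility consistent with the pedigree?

4

Obligate heterozygotes: II-1 is affected so carries C and received c from I-1 (cc), so II-1 is Cc; II-2 is affected so carries C and received c from I-1 (cc), so II-2 is Cc; II-3 is affected so carries C and passed c to III-2 (cc), so II-3 is Cc; III-4 is affected so carries C and received c from II-4 (cc), so III-4 is Cc.
Every other individual is either homozygous by phenotype or has at least one consistent homozygous assignment, so the count is 4.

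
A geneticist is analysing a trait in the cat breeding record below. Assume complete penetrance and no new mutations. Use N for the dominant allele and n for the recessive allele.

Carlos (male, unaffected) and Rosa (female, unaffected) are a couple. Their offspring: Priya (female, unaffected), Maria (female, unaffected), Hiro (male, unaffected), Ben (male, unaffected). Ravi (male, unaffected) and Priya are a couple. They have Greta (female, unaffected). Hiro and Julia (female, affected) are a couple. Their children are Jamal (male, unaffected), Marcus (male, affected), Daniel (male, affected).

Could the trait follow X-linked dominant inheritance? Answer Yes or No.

Yes

A consistent assignment under X-linked dominant exists: Carlos X^n Y, Rosa X^n X^n, Priya X^n X^n, Maria X^n X^n, Hiro X^n Y, Ben X^n Y, Ravi X^n Y, Julia X^N X^n, Greta X^n X^n, Jamal X^n Y, Marcus X^N Y, Daniel X^N Y.
In this assignment every recorded phenotype matches its genotype and every non-founder's genotype is obtainable from its parents' genotypes, so the pedigree is consistent.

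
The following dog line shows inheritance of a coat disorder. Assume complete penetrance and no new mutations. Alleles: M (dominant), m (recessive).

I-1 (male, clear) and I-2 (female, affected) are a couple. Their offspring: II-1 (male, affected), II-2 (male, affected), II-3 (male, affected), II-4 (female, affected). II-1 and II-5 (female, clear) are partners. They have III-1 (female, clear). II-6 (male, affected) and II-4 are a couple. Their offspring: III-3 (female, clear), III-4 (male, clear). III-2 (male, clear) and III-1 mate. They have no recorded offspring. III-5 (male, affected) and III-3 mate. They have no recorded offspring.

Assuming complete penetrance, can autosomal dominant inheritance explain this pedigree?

A consistent assignment under autosomal dominant exists: I-1 mm, I-2 MM, II-1 Mm, II-2 Mm, II-3 Mm, II-4 Mm, II-5 mm, II-6 Mm, III-1 mm, III-2 mm, III-3 mm, III-4 mm, III-5 MM.
In this assignment every recorded phenotype matches its genotype and every non-founder's genotype is obtainable from its parents' genotypes, so the pedigree is consistent.

Yes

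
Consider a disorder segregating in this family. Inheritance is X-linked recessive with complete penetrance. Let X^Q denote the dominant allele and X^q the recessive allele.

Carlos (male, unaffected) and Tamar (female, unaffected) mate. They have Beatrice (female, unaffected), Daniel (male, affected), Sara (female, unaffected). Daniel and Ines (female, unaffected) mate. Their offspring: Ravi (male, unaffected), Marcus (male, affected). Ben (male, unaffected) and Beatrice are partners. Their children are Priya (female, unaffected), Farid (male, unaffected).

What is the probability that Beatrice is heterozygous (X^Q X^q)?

Carlos is unaffected, so Carlos is X^Q Y.
Tamar is unaffected so carries Q and passed q to Daniel (X^q Y), so Tamar is X^Q X^q.
Their cross gives offspring ratios 1/2 X^Q X^Q : 1/2 X^Q X^q. Conditioning on Beatrice being unaffected, P(X^Q X^q) = 1/2 / 1 = 1/2 before taking Beatrice's own offspring into account.
Ben is unaffected, so Ben is X^Q Y.
Now use Beatrice's offspring. Probability of each recorded status — unaffected son Farid: 1/2 if Beatrice is X^Q X^q, 1 if X^Q X^Q. (Priya: equally likely either way, so uninformative.)
Bayes: P(X^Q X^q) = 1/2·1/2 / (1/2·1/2 + 1/2·1) = 1/3.

1/3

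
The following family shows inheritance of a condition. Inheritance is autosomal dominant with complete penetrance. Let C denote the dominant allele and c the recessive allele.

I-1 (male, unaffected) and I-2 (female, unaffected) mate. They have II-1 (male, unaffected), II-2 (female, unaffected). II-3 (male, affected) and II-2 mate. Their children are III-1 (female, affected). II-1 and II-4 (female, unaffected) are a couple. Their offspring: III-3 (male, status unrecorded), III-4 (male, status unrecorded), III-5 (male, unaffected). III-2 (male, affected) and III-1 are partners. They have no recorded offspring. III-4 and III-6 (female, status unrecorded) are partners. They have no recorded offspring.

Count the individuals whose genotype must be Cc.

Obligate heterozygotes: III-1 is affected so carries C and received c from II-2 (cc), so III-1 is Cc.
Every other individual is either homozygous by phenotype or has at least one consistent homozygous assignment, so the count is 1.

1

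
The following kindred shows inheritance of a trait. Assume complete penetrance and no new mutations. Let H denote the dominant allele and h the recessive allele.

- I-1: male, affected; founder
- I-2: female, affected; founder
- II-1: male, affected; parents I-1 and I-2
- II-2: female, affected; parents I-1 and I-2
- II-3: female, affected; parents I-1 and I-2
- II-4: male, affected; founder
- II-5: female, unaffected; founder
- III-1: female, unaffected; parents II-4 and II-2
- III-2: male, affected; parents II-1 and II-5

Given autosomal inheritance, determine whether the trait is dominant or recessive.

dominant

II-4 and II-2 are both affected yet have an unaffected child III-1. Under a recessive model two affected parents are homozygous and every child would be affected, so the trait cannot be recessive.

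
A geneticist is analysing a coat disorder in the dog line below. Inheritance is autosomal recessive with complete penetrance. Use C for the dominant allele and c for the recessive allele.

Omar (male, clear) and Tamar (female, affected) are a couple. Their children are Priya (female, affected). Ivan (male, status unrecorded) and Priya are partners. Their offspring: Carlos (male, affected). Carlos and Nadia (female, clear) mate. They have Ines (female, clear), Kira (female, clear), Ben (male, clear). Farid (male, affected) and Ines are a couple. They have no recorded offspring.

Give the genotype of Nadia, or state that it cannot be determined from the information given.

Nadia's phenotype allows CC or Cc, and no parent or child forces a single allele at both positions; consistent genotype assignments exist with Nadia as CC or Cc.

cannot be determined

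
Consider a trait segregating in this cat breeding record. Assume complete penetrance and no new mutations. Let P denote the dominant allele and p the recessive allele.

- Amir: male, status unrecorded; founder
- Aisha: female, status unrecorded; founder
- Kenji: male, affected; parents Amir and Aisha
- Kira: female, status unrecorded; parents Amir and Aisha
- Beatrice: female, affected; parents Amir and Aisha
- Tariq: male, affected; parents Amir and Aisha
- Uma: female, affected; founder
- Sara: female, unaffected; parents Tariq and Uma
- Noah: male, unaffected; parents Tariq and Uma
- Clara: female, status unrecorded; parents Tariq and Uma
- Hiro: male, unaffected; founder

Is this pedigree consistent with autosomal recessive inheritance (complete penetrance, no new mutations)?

Under autosomal recessive, Sara (unaffected, female) cannot arise from Tariq (affected) × Uma (affected).

No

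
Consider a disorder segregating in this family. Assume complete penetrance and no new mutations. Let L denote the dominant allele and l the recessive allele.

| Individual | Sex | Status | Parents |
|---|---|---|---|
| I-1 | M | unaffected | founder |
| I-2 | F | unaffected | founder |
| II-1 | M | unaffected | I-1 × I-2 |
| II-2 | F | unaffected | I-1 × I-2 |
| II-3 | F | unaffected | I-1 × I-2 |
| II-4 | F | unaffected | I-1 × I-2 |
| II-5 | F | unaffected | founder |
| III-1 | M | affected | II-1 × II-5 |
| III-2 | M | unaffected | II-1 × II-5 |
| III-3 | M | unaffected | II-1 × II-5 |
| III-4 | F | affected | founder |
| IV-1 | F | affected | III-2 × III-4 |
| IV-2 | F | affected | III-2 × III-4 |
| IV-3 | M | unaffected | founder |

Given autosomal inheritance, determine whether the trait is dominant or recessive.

recessive

II-1 and II-5 are both unaffected yet have an affected child III-1. Under dominance, an affected child requires at least one affected parent, so the trait cannot be dominant.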